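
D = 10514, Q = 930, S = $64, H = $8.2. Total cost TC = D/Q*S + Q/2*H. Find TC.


TC = 10514/930 * 64 + 930/2 * 8.2

$4536.54


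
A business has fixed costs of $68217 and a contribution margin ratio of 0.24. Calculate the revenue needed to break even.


Formula: BER = Fixed Costs / Contribution Margin Ratio
BER = $68217 / 0.24
BER = $284237.50 (to the nearest cent)

$284237.50


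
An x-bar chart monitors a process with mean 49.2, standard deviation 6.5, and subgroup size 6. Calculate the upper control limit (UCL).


UCL = 49.2 + 3 * 6.5 / sqrt(6)

57.16


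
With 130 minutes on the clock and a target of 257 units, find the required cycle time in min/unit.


Formula: CT = Available Time / Number of Units
CT = 130 min / 257 units
CT = 0.51 min/unit

0.51 min/unit


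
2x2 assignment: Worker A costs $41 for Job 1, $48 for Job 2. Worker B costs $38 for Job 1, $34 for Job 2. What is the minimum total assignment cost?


Option 1: A->1 + B->2 = $41 + $34 = $75
Option 2: A->2 + B->1 = $48 + $38 = $86
Min cost = min($75, $86) = $75

$75


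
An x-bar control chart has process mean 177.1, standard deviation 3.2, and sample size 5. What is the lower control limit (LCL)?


LCL = 177.1 - 3 * 3.2 / sqrt(5)

172.81


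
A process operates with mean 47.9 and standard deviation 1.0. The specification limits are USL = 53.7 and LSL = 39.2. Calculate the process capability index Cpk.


Cpu = (53.7 - 47.9) / (3 * 1.0) = 1.93
Cpl = (47.9 - 39.2) / (3 * 1.0) = 2.9
Cpk = min(1.93, 2.9) = 1.93

1.93


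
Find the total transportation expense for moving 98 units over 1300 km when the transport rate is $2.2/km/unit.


TC = dist * cost * units = 1300 * 2.2 * 98 = $280280.00

$280280.00


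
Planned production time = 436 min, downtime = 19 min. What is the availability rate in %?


Formula: Availability = (Planned Time - Downtime) / Planned Time * 100
Uptime = 436 - 19 = 417 min
Availability = 417 / 436 * 100 = 95.6%

95.6%


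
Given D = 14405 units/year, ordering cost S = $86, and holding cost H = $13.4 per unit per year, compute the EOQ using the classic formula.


Formula: EOQ = sqrt(2 * D * S / H)
Numerator: 2 * 14405 * 86 = 2477660
2DS/H = 2477660 / 13.4 = 184900.0
EOQ = sqrt(184900.0) = 430.0 units

430.0 units


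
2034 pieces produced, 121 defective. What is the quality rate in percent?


Formula: Quality Rate = Good Pieces / Total Pieces * 100
Good pieces = 2034 - 121 = 1913
QR = 1913 / 2034 * 100 = 94.1%

94.1%


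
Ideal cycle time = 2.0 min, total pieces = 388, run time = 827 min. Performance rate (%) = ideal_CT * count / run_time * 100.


Formula: Performance = (Ideal CT * Total Count) / Run Time * 100
Ideal output time = 2.0 * 388 = 776.0 min
Performance = 776.0 / 827 * 100 = 93.8%

93.8%


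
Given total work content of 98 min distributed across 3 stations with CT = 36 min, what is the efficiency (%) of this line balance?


Formula: Efficiency = Sum of Task Times / (N_stations * CT) * 100
Total station capacity = 3 stations * 36 min = 108 min
Efficiency = 98 / 108 * 100 = 90.7%

90.7%


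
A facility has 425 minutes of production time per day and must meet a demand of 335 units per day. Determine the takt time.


Formula: Takt Time = Available Production Time / Customer Demand
Takt = 425 min/day / 335 units/day
Takt = 1.27 min/unit

1.27 min/unit


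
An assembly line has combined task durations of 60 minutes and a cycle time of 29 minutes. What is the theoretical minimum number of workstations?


Formula: N_min = ceil(Sum of Task Times / Cycle Time)
N_min = ceil(60 min / 29 min) = ceil(2.069)
N_min = 3 stations

3


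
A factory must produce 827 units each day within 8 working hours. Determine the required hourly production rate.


Formula: Production Rate = Daily Demand / Available Hours
Rate = 827 units/day / 8 hours/day
Rate = 103.4 units/hour

103.4 units/hour


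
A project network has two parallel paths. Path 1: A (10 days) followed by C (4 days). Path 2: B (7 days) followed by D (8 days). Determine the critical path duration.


Path 1 = 10 + 4 = 14 days
Path 2 = 7 + 8 = 15 days
Duration = max(14, 15) = 15 days

15 days


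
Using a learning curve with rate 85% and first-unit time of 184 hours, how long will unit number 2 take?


Formula: T_n = T_1 * (learning_rate)^(log2(n)) where learning_rate = rate/100
Doublings = log2(2) = 1
T_n = 184 * 0.85^1
T_n = 184 * 0.85 = 156.4 hours

156.4 hours


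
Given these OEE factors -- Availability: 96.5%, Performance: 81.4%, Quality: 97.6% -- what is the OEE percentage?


Formula: OEE = Availability * Performance * Quality / 10000
A * P = 96.5% * 81.4% / 100 = 78.55%
OEE = 78.55% * 97.6% / 100 = 76.7%

76.7%


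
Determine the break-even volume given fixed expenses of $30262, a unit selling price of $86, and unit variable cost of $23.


Formula: BEQ = Fixed Costs / (Price - Variable Cost)
Contribution margin = $86 - $23 = $63/unit
BEQ = ceil($30262 / $63/unit) = ceil(480.35) = 481 units

481 units


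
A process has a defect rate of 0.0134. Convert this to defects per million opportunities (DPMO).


DPMO = defect_rate * 1000000 = 0.0134 * 1000000

13400


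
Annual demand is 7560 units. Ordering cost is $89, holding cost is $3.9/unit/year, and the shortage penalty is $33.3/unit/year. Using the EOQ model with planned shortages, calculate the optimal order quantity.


Formula: EOQ* = sqrt(2DS/H) * sqrt((H+P)/P)
Base EOQ = sqrt(2*7560*89/3.9) = 587.41 units
Correction = sqrt((3.9+33.3)/33.3) = 1.05694
EOQ* = 587.41 * 1.05694 = 620.9 units

620.9 units


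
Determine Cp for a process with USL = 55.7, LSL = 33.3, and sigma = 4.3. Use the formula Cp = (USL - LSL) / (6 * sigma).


Cp = (55.7 - 33.3) / (6 * 4.3)

0.87


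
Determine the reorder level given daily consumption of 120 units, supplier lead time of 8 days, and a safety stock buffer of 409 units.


Formula: ROP = (Daily Demand * Lead Time) + Safety Stock
Demand during lead time = 120 * 8 = 960 units
ROP = 960 + 409 = 1369 units

1369 units


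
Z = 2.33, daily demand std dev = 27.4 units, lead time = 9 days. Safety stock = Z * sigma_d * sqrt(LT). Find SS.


Formula: SS = z * sigma_d * sqrt(LT)
sqrt(LT) = sqrt(9) = 3.0
SS = 2.33 * 27.4 * 3.0
SS = 191.5 units

191.5 units


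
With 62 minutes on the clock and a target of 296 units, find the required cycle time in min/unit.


Formula: CT = Available Time / Number of Units
CT = 62 min / 296 units
CT = 0.21 min/unit

0.21 min/unit


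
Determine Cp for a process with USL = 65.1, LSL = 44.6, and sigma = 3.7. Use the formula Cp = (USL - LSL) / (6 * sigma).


Cp = (65.1 - 44.6) / (6 * 3.7)

0.92


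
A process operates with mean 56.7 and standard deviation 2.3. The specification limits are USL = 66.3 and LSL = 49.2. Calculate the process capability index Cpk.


Cpu = (66.3 - 56.7) / (3 * 2.3) = 1.39
Cpl = (56.7 - 49.2) / (3 * 2.3) = 1.09
Cpk = min(1.39, 1.09) = 1.09

1.09


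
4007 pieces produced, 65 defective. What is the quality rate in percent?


Formula: Quality Rate = Good Pieces / Total Pieces * 100
Good pieces = 4007 - 65 = 3942
QR = 3942 / 4007 * 100 = 98.4%

98.4%


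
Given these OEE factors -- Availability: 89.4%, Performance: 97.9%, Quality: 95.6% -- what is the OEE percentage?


Formula: OEE = Availability * Performance * Quality / 10000
A * P = 89.4% * 97.9% / 100 = 87.52%
OEE = 87.52% * 95.6% / 100 = 83.7%

83.7%


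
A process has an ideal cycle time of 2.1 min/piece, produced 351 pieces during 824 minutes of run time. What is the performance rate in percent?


Formula: Performance = (Ideal CT * Total Count) / Run Time * 100
Ideal output time = 2.1 * 351 = 737.1 min
Performance = 737.1 / 824 * 100 = 89.5%

89.5%


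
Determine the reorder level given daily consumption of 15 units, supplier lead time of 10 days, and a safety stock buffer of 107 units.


Formula: ROP = (Daily Demand * Lead Time) + Safety Stock
Demand during lead time = 15 * 10 = 150 units
ROP = 150 + 107 = 257 units

257 units


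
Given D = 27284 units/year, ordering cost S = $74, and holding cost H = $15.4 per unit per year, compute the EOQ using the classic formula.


Formula: EOQ = sqrt(2 * D * S / H)
Numerator: 2 * 27284 * 74 = 4038032
2DS/H = 4038032 / 15.4 = 262209.9
EOQ = sqrt(262209.9) = 512.1 units

512.1 units


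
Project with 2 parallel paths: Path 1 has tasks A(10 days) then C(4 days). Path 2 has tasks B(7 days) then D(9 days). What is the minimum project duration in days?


Path 1 = 10 + 4 = 14 days
Path 2 = 7 + 9 = 16 days
Duration = max(14, 16) = 16 days

16 days


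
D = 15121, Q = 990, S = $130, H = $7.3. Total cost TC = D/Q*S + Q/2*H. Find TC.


TC = 15121/990 * 130 + 990/2 * 7.3

$5599.09


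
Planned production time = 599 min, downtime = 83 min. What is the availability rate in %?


Formula: Availability = (Planned Time - Downtime) / Planned Time * 100
Uptime = 599 - 83 = 516 min
Availability = 516 / 599 * 100 = 86.1%

86.1%


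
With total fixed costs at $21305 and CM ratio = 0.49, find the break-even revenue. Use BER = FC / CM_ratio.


Formula: BER = Fixed Costs / Contribution Margin Ratio
BER = $21305 / 0.49
BER = $43479.59 (to the nearest cent)

$43479.59


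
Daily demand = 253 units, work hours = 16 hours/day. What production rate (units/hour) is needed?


Formula: Production Rate = Daily Demand / Available Hours
Rate = 253 units/day / 16 hours/day
Rate = 15.8 units/hour

15.8 units/hour


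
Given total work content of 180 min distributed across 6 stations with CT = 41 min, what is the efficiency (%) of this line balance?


Formula: Efficiency = Sum of Task Times / (N_stations * CT) * 100
Total station capacity = 6 stations * 41 min = 246 min
Efficiency = 180 / 246 * 100 = 73.2%

73.2%


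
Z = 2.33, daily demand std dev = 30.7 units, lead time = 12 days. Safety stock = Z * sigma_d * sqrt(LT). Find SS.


Formula: SS = z * sigma_d * sqrt(LT)
sqrt(LT) = sqrt(12) = 3.4641
SS = 2.33 * 30.7 * 3.4641
SS = 247.8 units

247.8 units


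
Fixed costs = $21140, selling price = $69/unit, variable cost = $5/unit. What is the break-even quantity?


Formula: BEQ = Fixed Costs / (Price - Variable Cost)
Contribution margin = $69 - $5 = $64/unit
BEQ = ceil($21140 / $64/unit) = ceil(330.31) = 331 units

331 units


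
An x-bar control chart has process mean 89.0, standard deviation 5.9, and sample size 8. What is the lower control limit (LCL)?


LCL = 89.0 - 3 * 5.9 / sqrt(8)

82.74


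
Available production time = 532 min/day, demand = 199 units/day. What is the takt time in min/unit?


Formula: Takt Time = Available Production Time / Customer Demand
Takt = 532 min/day / 199 units/day
Takt = 2.67 min/unit

2.67 min/unit


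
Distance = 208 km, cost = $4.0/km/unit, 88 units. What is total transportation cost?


TC = dist * cost * units = 208 * 4.0 * 88 = $73216.00

$73216.00


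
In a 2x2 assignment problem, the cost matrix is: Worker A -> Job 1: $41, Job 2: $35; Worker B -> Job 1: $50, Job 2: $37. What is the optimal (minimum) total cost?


Option 1: A->1 + B->2 = $41 + $37 = $78
Option 2: A->2 + B->1 = $35 + $50 = $85
Min cost = min($78, $85) = $78

$78


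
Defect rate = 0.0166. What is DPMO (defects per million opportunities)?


DPMO = defect_rate * 1000000 = 0.0166 * 1000000

16600


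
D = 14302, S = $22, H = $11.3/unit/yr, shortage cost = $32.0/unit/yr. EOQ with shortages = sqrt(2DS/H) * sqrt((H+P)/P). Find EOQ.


Formula: EOQ* = sqrt(2DS/H) * sqrt((H+P)/P)
Base EOQ = sqrt(2*14302*22/11.3) = 235.99 units
Correction = sqrt((11.3+32.0)/32.0) = 1.16324
EOQ* = 235.99 * 1.16324 = 274.5 units

274.5 units


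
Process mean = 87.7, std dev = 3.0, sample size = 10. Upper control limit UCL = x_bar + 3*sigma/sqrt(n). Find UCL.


UCL = 87.7 + 3 * 3.0 / sqrt(10)

90.55


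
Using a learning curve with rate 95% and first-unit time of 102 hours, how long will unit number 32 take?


Formula: T_n = T_1 * (learning_rate)^(log2(n)) where learning_rate = rate/100
Doublings = log2(32) = 5
T_n = 102 * 0.95^5
T_n = 102 * 0.7738 = 78.9 hours

78.9 hours


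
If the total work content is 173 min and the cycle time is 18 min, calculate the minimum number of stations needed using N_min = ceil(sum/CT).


Formula: N_min = ceil(Sum of Task Times / Cycle Time)
N_min = ceil(173 min / 18 min) = ceil(9.6111)
N_min = 10 stations

10


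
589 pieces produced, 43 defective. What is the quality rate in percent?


Formula: Quality Rate = Good Pieces / Total Pieces * 100
Good pieces = 589 - 43 = 546
QR = 546 / 589 * 100 = 92.7%

92.7%


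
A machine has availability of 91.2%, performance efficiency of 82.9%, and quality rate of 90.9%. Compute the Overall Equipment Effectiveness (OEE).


Formula: OEE = Availability * Performance * Quality / 10000
A * P = 91.2% * 82.9% / 100 = 75.6%
OEE = 75.6% * 90.9% / 100 = 68.7%

68.7%


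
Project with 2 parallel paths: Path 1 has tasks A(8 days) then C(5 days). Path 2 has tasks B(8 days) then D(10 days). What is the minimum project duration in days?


Path 1 = 8 + 5 = 13 days
Path 2 = 8 + 10 = 18 days
Duration = max(13, 18) = 18 days

18 days


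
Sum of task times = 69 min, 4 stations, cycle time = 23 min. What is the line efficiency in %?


Formula: Efficiency = Sum of Task Times / (N_stations * CT) * 100
Total station capacity = 4 stations * 23 min = 92 min
Efficiency = 69 / 92 * 100 = 75.0%

75.0%


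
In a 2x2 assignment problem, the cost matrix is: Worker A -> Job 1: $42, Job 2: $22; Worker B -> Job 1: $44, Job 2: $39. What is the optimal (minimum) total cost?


Option 1: A->1 + B->2 = $42 + $39 = $81
Option 2: A->2 + B->1 = $22 + $44 = $66
Min cost = min($81, $66) = $66

$66


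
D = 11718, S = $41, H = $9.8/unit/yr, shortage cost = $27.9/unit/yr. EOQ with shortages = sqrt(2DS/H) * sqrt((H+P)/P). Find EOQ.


Formula: EOQ* = sqrt(2DS/H) * sqrt((H+P)/P)
Base EOQ = sqrt(2*11718*41/9.8) = 313.13 units
Correction = sqrt((9.8+27.9)/27.9) = 1.16243
EOQ* = 313.13 * 1.16243 = 364.0 units

364.0 units


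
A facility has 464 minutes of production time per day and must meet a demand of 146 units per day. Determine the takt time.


Formula: Takt Time = Available Production Time / Customer Demand
Takt = 464 min/day / 146 units/day
Takt = 3.18 min/unit

3.18 min/unit


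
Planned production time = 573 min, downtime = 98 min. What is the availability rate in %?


Formula: Availability = (Planned Time - Downtime) / Planned Time * 100
Uptime = 573 - 98 = 475 min
Availability = 475 / 573 * 100 = 82.9%

82.9%


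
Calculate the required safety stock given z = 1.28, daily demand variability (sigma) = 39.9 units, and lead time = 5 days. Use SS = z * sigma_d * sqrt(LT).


Formula: SS = z * sigma_d * sqrt(LT)
sqrt(LT) = sqrt(5) = 2.2361
SS = 1.28 * 39.9 * 2.2361
SS = 114.2 units

114.2 units


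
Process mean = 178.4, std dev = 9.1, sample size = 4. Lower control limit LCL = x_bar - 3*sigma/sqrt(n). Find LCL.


LCL = 178.4 - 3 * 9.1 / sqrt(4)

164.75


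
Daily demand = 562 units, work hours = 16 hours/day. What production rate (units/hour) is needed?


Formula: Production Rate = Daily Demand / Available Hours
Rate = 562 units/day / 16 hours/day
Rate = 35.1 units/hour

35.1 units/hour


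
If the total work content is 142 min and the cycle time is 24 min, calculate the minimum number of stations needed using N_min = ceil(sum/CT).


Formula: N_min = ceil(Sum of Task Times / Cycle Time)
N_min = ceil(142 min / 24 min) = ceil(5.9167)
N_min = 6 stations

6


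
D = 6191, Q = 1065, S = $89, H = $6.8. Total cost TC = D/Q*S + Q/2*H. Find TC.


TC = 6191/1065 * 89 + 1065/2 * 6.8

$4138.37


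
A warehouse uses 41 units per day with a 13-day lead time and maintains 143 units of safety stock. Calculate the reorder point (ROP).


Formula: ROP = (Daily Demand * Lead Time) + Safety Stock
Demand during lead time = 41 * 13 = 533 units
ROP = 533 + 143 = 676 units

676 units


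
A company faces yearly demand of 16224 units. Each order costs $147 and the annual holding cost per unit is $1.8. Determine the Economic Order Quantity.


Formula: EOQ = sqrt(2 * D * S / H)
Numerator: 2 * 16224 * 147 = 4769856
2DS/H = 4769856 / 1.8 = 2649920.0
EOQ = sqrt(2649920.0) = 1627.9 units

1627.9 units


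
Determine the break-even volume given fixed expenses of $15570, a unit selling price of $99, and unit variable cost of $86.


Formula: BEQ = Fixed Costs / (Price - Variable Cost)
Contribution margin = $99 - $86 = $13/unit
BEQ = ceil($15570 / $13/unit) = ceil(1197.69) = 1198 units

1198 units


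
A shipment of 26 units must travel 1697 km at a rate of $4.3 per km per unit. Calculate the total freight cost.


TC = dist * cost * units = 1697 * 4.3 * 26 = $189724.60

$189724.60


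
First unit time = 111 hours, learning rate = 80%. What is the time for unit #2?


Formula: T_n = T_1 * (learning_rate)^(log2(n)) where learning_rate = rate/100
Doublings = log2(2) = 1
T_n = 111 * 0.8^1
T_n = 111 * 0.8 = 88.8 hours

88.8 hours


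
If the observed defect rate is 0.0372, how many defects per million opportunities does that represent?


DPMO = defect_rate * 1000000 = 0.0372 * 1000000

37200


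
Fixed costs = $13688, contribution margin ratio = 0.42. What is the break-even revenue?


Formula: BER = Fixed Costs / Contribution Margin Ratio
BER = $13688 / 0.42
BER = $32590.48 (to the nearest cent)

$32590.48


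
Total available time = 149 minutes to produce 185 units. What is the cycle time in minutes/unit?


Formula: CT = Available Time / Number of Units
CT = 149 min / 185 units
CT = 0.81 min/unit

0.81 min/unit


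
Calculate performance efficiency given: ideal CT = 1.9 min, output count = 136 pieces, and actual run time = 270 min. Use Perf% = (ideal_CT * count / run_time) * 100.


Formula: Performance = (Ideal CT * Total Count) / Run Time * 100
Ideal output time = 1.9 * 136 = 258.4 min
Performance = 258.4 / 270 * 100 = 95.7%

95.7%


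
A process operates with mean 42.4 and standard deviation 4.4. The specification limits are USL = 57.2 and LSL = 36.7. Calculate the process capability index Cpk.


Cpu = (57.2 - 42.4) / (3 * 4.4) = 1.12
Cpl = (42.4 - 36.7) / (3 * 4.4) = 0.43
Cpk = min(1.12, 0.43) = 0.43

0.43


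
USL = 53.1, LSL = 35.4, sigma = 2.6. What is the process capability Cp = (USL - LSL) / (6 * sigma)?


Cp = (53.1 - 35.4) / (6 * 2.6)

1.13


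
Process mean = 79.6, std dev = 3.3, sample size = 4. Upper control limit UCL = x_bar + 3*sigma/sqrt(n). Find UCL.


UCL = 79.6 + 3 * 3.3 / sqrt(4)

84.55


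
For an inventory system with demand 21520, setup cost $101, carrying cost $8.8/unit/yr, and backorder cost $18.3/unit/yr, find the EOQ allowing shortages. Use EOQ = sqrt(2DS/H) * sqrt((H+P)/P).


Formula: EOQ* = sqrt(2DS/H) * sqrt((H+P)/P)
Base EOQ = sqrt(2*21520*101/8.8) = 702.84 units
Correction = sqrt((8.8+18.3)/18.3) = 1.21691
EOQ* = 702.84 * 1.21691 = 855.3 units

855.3 units


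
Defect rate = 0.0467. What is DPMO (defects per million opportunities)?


DPMO = defect_rate * 1000000 = 0.0467 * 1000000

46700


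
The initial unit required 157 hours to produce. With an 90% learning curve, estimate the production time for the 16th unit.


Formula: T_n = T_1 * (learning_rate)^(log2(n)) where learning_rate = rate/100
Doublings = log2(16) = 4
T_n = 157 * 0.9^4
T_n = 157 * 0.6561 = 103.0 hours

103.0 hours


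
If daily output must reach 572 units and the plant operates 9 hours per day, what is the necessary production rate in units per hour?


Formula: Production Rate = Daily Demand / Available Hours
Rate = 572 units/day / 9 hours/day
Rate = 63.6 units/hour

63.6 units/hour


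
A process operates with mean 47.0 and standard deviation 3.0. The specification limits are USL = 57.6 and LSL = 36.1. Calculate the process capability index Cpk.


Cpu = (57.6 - 47.0) / (3 * 3.0) = 1.18
Cpl = (47.0 - 36.1) / (3 * 3.0) = 1.21
Cpk = min(1.18, 1.21) = 1.18

1.18


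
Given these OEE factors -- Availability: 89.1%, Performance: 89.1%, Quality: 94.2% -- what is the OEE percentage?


Formula: OEE = Availability * Performance * Quality / 10000
A * P = 89.1% * 89.1% / 100 = 79.39%
OEE = 79.39% * 94.2% / 100 = 74.8%

74.8%


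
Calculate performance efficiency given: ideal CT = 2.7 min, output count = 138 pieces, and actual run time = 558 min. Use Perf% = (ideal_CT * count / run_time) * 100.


Formula: Performance = (Ideal CT * Total Count) / Run Time * 100
Ideal output time = 2.7 * 138 = 372.6 min
Performance = 372.6 / 558 * 100 = 66.8%

66.8%


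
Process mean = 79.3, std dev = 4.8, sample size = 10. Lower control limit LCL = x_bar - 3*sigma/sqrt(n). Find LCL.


LCL = 79.3 - 3 * 4.8 / sqrt(10)

74.75


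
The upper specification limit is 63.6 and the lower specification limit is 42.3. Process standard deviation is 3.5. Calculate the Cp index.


Cp = (63.6 - 42.3) / (6 * 3.5)

1.01


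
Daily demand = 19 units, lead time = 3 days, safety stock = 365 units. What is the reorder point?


Formula: ROP = (Daily Demand * Lead Time) + Safety Stock
Demand during lead time = 19 * 3 = 57 units
ROP = 57 + 365 = 422 units

422 units


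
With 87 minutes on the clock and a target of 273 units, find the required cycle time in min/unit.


Formula: CT = Available Time / Number of Units
CT = 87 min / 273 units
CT = 0.32 min/unit

0.32 min/unit


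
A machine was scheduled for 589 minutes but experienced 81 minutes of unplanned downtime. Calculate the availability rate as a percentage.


Formula: Availability = (Planned Time - Downtime) / Planned Time * 100
Uptime = 589 - 81 = 508 min
Availability = 508 / 589 * 100 = 86.2%

86.2%


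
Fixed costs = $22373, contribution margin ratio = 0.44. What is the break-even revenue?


Formula: BER = Fixed Costs / Contribution Margin Ratio
BER = $22373 / 0.44
BER = $50847.73 (to the nearest cent)

$50847.73


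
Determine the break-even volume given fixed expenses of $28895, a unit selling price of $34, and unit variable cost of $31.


Formula: BEQ = Fixed Costs / (Price - Variable Cost)
Contribution margin = $34 - $31 = $3/unit
BEQ = ceil($28895 / $3/unit) = ceil(9631.67) = 9632 units

9632 units


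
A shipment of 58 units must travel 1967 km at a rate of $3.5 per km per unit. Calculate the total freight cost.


TC = dist * cost * units = 1967 * 3.5 * 58 = $399301.00

$399301.00


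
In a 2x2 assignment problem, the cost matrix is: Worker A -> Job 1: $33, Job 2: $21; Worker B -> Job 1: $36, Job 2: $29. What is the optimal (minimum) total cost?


Option 1: A->1 + B->2 = $33 + $29 = $62
Option 2: A->2 + B->1 = $21 + $36 = $57
Min cost = min($62, $57) = $57

$57


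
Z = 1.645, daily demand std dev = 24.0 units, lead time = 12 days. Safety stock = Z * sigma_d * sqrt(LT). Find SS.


Formula: SS = z * sigma_d * sqrt(LT)
sqrt(LT) = sqrt(12) = 3.4641
SS = 1.645 * 24.0 * 3.4641
SS = 136.8 units

136.8 units


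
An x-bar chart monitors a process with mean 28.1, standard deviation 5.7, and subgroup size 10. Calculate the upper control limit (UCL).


UCL = 28.1 + 3 * 5.7 / sqrt(10)

33.51


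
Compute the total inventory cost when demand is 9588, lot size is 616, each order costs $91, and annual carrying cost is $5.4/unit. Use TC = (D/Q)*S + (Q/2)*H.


TC = 9588/616 * 91 + 616/2 * 5.4

$3079.61


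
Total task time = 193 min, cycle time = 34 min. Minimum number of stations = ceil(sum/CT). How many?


Formula: N_min = ceil(Sum of Task Times / Cycle Time)
N_min = ceil(193 min / 34 min) = ceil(5.6765)
N_min = 6 stations

6


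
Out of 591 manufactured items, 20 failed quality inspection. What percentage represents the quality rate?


Formula: Quality Rate = Good Pieces / Total Pieces * 100
Good pieces = 591 - 20 = 571
QR = 571 / 591 * 100 = 96.6%

96.6%


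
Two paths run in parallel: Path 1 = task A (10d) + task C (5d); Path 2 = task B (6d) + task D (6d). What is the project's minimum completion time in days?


Path 1 = 10 + 5 = 15 days
Path 2 = 6 + 6 = 12 days
Duration = max(15, 12) = 15 days

15 days


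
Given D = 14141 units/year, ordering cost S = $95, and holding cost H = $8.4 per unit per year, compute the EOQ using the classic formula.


Formula: EOQ = sqrt(2 * D * S / H)
Numerator: 2 * 14141 * 95 = 2686790
2DS/H = 2686790 / 8.4 = 319856.0
EOQ = sqrt(319856.0) = 565.6 units

565.6 units


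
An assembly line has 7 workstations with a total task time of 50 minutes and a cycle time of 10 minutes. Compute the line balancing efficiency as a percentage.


Formula: Efficiency = Sum of Task Times / (N_stations * CT) * 100
Total station capacity = 7 stations * 10 min = 70 min
Efficiency = 50 / 70 * 100 = 71.4%

71.4%


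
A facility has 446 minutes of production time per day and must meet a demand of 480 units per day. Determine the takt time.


Formula: Takt Time = Available Production Time / Customer Demand
Takt = 446 min/day / 480 units/day
Takt = 0.93 min/unit

0.93 min/unit


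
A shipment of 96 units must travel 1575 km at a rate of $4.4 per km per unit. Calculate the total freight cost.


TC = dist * cost * units = 1575 * 4.4 * 96 = $665280.00

$665280.00


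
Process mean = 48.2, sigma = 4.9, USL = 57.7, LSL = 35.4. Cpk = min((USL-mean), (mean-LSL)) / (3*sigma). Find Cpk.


Cpu = (57.7 - 48.2) / (3 * 4.9) = 0.65
Cpl = (48.2 - 35.4) / (3 * 4.9) = 0.87
Cpk = min(0.65, 0.87) = 0.65

0.65


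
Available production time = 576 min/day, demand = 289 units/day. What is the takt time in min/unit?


Formula: Takt Time = Available Production Time / Customer Demand
Takt = 576 min/day / 289 units/day
Takt = 1.99 min/unit

1.99 min/unit


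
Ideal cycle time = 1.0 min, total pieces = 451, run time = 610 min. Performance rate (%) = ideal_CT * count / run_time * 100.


Formula: Performance = (Ideal CT * Total Count) / Run Time * 100
Ideal output time = 1.0 * 451 = 451.0 min
Performance = 451.0 / 610 * 100 = 73.9%

73.9%


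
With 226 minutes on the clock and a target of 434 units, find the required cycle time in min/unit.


Formula: CT = Available Time / Number of Units
CT = 226 min / 434 units
CT = 0.52 min/unit

0.52 min/unit


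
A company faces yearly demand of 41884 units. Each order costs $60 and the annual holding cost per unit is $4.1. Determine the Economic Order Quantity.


Formula: EOQ = sqrt(2 * D * S / H)
Numerator: 2 * 41884 * 60 = 5026080
2DS/H = 5026080 / 4.1 = 1225873.2
EOQ = sqrt(1225873.2) = 1107.2 units

1107.2 units


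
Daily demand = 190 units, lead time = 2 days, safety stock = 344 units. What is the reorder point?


Formula: ROP = (Daily Demand * Lead Time) + Safety Stock
Demand during lead time = 190 * 2 = 380 units
ROP = 380 + 344 = 724 units

724 units


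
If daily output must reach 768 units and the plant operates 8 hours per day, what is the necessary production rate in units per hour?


Formula: Production Rate = Daily Demand / Available Hours
Rate = 768 units/day / 8 hours/day
Rate = 96.0 units/hour

96.0 units/hour


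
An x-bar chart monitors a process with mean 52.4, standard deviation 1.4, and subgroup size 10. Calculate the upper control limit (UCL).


UCL = 52.4 + 3 * 1.4 / sqrt(10)

53.73


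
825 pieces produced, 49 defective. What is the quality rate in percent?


Formula: Quality Rate = Good Pieces / Total Pieces * 100
Good pieces = 825 - 49 = 776
QR = 776 / 825 * 100 = 94.1%

94.1%


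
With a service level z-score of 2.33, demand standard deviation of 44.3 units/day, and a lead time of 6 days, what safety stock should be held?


Formula: SS = z * sigma_d * sqrt(LT)
sqrt(LT) = sqrt(6) = 2.4495
SS = 2.33 * 44.3 * 2.4495
SS = 252.8 units

252.8 units


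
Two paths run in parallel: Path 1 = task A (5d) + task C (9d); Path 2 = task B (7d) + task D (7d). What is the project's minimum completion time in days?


Path 1 = 5 + 9 = 14 days
Path 2 = 7 + 7 = 14 days
Duration = max(14, 14) = 14 days

14 days


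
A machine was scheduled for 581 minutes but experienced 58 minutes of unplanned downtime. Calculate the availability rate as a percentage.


Formula: Availability = (Planned Time - Downtime) / Planned Time * 100
Uptime = 581 - 58 = 523 min
Availability = 523 / 581 * 100 = 90.0%

90.0%


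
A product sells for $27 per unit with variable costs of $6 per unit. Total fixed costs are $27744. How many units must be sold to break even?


Formula: BEQ = Fixed Costs / (Price - Variable Cost)
Contribution margin = $27 - $6 = $21/unit
BEQ = ceil($27744 / $21/unit) = ceil(1321.14) = 1322 units

1322 units


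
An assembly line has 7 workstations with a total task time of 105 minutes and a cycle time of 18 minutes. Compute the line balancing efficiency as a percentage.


Formula: Efficiency = Sum of Task Times / (N_stations * CT) * 100
Total station capacity = 7 stations * 18 min = 126 min
Efficiency = 105 / 126 * 100 = 83.3%

83.3%


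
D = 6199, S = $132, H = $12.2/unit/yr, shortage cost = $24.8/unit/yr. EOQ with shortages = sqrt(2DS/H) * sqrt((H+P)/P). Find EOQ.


Formula: EOQ* = sqrt(2DS/H) * sqrt((H+P)/P)
Base EOQ = sqrt(2*6199*132/12.2) = 366.25 units
Correction = sqrt((12.2+24.8)/24.8) = 1.22145
EOQ* = 366.25 * 1.22145 = 447.4 units

447.4 units


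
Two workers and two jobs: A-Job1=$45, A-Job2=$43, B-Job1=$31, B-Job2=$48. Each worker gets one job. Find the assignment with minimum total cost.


Option 1: A->1 + B->2 = $45 + $48 = $93
Option 2: A->2 + B->1 = $43 + $31 = $74
Min cost = min($93, $74) = $74

$74


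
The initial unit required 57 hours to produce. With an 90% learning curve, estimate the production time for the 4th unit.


Formula: T_n = T_1 * (learning_rate)^(log2(n)) where learning_rate = rate/100
Doublings = log2(4) = 2
T_n = 57 * 0.9^2
T_n = 57 * 0.81 = 46.2 hours

46.2 hours


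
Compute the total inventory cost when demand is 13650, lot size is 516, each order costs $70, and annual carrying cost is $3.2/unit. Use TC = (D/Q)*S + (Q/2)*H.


TC = 13650/516 * 70 + 516/2 * 3.2

$2677.34


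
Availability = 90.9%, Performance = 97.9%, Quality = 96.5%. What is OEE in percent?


Formula: OEE = Availability * Performance * Quality / 10000
A * P = 90.9% * 97.9% / 100 = 88.99%
OEE = 88.99% * 96.5% / 100 = 85.9%

85.9%


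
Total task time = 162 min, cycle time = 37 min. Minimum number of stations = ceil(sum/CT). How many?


Formula: N_min = ceil(Sum of Task Times / Cycle Time)
N_min = ceil(162 min / 37 min) = ceil(4.3784)
N_min = 5 stations

5


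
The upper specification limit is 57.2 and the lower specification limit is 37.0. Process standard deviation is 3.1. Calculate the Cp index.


Cp = (57.2 - 37.0) / (6 * 3.1)

1.09


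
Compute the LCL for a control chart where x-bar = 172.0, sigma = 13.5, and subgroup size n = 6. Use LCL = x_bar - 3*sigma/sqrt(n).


LCL = 172.0 - 3 * 13.5 / sqrt(6)

155.47


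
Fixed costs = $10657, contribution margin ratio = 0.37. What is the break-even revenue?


Formula: BER = Fixed Costs / Contribution Margin Ratio
BER = $10657 / 0.37
BER = $28802.70 (to the nearest cent)

$28802.70


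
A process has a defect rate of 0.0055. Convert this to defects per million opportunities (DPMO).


DPMO = defect_rate * 1000000 = 0.0055 * 1000000

5500


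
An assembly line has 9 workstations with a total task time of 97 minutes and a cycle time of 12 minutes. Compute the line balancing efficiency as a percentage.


Formula: Efficiency = Sum of Task Times / (N_stations * CT) * 100
Total station capacity = 9 stations * 12 min = 108 min
Efficiency = 97 / 108 * 100 = 89.8%

89.8%


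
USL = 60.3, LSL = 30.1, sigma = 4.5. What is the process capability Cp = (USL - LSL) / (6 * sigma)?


Cp = (60.3 - 30.1) / (6 * 4.5)

1.12


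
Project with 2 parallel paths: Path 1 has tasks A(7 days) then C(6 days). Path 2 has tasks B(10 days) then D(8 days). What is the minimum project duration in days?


Path 1 = 7 + 6 = 13 days
Path 2 = 10 + 8 = 18 days
Duration = max(13, 18) = 18 days

18 days


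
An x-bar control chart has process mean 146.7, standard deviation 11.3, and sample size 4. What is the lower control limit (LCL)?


LCL = 146.7 - 3 * 11.3 / sqrt(4)

129.75


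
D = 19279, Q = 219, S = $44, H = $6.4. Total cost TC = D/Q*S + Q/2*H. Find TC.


TC = 19279/219 * 44 + 219/2 * 6.4

$4574.21


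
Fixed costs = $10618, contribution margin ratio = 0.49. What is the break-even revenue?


Formula: BER = Fixed Costs / Contribution Margin Ratio
BER = $10618 / 0.49
BER = $21669.39 (to the nearest cent)

$21669.39


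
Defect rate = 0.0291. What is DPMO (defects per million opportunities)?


DPMO = defect_rate * 1000000 = 0.0291 * 1000000

29100


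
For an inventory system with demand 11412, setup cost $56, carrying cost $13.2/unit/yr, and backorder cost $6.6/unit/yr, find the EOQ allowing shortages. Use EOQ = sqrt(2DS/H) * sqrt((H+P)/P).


Formula: EOQ* = sqrt(2DS/H) * sqrt((H+P)/P)
Base EOQ = sqrt(2*11412*56/13.2) = 311.17 units
Correction = sqrt((13.2+6.6)/6.6) = 1.73205
EOQ* = 311.17 * 1.73205 = 539.0 units

539.0 units


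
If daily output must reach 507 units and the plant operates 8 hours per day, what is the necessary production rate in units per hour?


Formula: Production Rate = Daily Demand / Available Hours
Rate = 507 units/day / 8 hours/day
Rate = 63.4 units/hour

63.4 units/hour


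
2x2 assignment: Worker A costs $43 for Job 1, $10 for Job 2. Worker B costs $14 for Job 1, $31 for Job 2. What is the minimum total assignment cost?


Option 1: A->1 + B->2 = $43 + $31 = $74
Option 2: A->2 + B->1 = $10 + $14 = $24
Min cost = min($74, $24) = $24

$24


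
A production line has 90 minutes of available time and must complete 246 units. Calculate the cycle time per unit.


Formula: CT = Available Time / Number of Units
CT = 90 min / 246 units
CT = 0.37 min/unit

0.37 min/unit


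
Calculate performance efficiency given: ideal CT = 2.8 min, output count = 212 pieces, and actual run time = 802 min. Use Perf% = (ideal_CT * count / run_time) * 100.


Formula: Performance = (Ideal CT * Total Count) / Run Time * 100
Ideal output time = 2.8 * 212 = 593.6 min
Performance = 593.6 / 802 * 100 = 74.0%

74.0%


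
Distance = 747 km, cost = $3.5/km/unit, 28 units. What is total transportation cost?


TC = dist * cost * units = 747 * 3.5 * 28 = $73206.00

$73206.00


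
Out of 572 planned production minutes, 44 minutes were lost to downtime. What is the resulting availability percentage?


Formula: Availability = (Planned Time - Downtime) / Planned Time * 100
Uptime = 572 - 44 = 528 min
Availability = 528 / 572 * 100 = 92.3%

92.3%


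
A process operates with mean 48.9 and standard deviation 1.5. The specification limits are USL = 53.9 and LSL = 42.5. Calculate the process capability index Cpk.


Cpu = (53.9 - 48.9) / (3 * 1.5) = 1.11
Cpl = (48.9 - 42.5) / (3 * 1.5) = 1.42
Cpk = min(1.11, 1.42) = 1.11

1.11


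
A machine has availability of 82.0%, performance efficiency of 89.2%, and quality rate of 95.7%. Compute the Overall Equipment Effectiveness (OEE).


Formula: OEE = Availability * Performance * Quality / 10000
A * P = 82.0% * 89.2% / 100 = 73.14%
OEE = 73.14% * 95.7% / 100 = 70.0%

70.0%


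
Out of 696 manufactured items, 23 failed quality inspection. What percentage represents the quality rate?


Formula: Quality Rate = Good Pieces / Total Pieces * 100
Good pieces = 696 - 23 = 673
QR = 673 / 696 * 100 = 96.7%

96.7%


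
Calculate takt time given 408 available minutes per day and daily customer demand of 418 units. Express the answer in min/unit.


Formula: Takt Time = Available Production Time / Customer Demand
Takt = 408 min/day / 418 units/day
Takt = 0.98 min/unit

0.98 min/unit


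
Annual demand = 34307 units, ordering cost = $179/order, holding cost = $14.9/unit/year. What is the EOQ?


Formula: EOQ = sqrt(2 * D * S / H)
Numerator: 2 * 34307 * 179 = 12281906
2DS/H = 12281906 / 14.9 = 824289.0
EOQ = sqrt(824289.0) = 907.9 units

907.9 units


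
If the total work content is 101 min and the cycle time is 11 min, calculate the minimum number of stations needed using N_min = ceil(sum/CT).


Formula: N_min = ceil(Sum of Task Times / Cycle Time)
N_min = ceil(101 min / 11 min) = ceil(9.1818)
N_min = 10 stations

10


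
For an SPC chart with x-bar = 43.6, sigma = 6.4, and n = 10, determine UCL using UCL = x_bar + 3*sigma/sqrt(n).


UCL = 43.6 + 3 * 6.4 / sqrt(10)

49.67


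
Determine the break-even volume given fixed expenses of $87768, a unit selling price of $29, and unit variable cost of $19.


Formula: BEQ = Fixed Costs / (Price - Variable Cost)
Contribution margin = $29 - $19 = $10/unit
BEQ = ceil($87768 / $10/unit) = ceil(8776.8) = 8777 units

8777 units


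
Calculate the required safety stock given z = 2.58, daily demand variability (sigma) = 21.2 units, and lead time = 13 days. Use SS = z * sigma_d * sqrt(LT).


Formula: SS = z * sigma_d * sqrt(LT)
sqrt(LT) = sqrt(13) = 3.6056
SS = 2.58 * 21.2 * 3.6056
SS = 197.2 units

197.2 units


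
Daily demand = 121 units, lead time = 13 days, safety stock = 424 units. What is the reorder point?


Formula: ROP = (Daily Demand * Lead Time) + Safety Stock
Demand during lead time = 121 * 13 = 1573 units
ROP = 1573 + 424 = 1997 units

1997 units


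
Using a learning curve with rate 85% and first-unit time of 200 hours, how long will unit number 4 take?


Formula: T_n = T_1 * (learning_rate)^(log2(n)) where learning_rate = rate/100
Doublings = log2(4) = 2
T_n = 200 * 0.85^2
T_n = 200 * 0.7225 = 144.5 hours

144.5 hours


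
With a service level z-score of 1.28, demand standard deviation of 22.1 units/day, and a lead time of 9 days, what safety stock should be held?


Formula: SS = z * sigma_d * sqrt(LT)
sqrt(LT) = sqrt(9) = 3.0
SS = 1.28 * 22.1 * 3.0
SS = 84.9 units

84.9 units


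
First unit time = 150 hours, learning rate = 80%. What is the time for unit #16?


Formula: T_n = T_1 * (learning_rate)^(log2(n)) where learning_rate = rate/100
Doublings = log2(16) = 4
T_n = 150 * 0.8^4
T_n = 150 * 0.4096 = 61.4 hours

61.4 hours


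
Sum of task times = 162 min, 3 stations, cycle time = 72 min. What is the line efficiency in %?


Formula: Efficiency = Sum of Task Times / (N_stations * CT) * 100
Total station capacity = 3 stations * 72 min = 216 min
Efficiency = 162 / 216 * 100 = 75.0%

75.0%


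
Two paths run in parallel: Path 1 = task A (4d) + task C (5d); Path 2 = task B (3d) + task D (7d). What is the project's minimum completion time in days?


Path 1 = 4 + 5 = 9 days
Path 2 = 3 + 7 = 10 days
Duration = max(9, 10) = 10 days

10 days


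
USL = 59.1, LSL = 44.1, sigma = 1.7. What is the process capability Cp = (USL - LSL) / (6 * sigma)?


Cp = (59.1 - 44.1) / (6 * 1.7)

1.47


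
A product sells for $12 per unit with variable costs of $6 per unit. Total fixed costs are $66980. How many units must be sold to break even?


Formula: BEQ = Fixed Costs / (Price - Variable Cost)
Contribution margin = $12 - $6 = $6/unit
BEQ = ceil($66980 / $6/unit) = ceil(11163.33) = 11164 units

11164 units


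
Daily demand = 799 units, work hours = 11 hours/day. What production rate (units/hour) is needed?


Formula: Production Rate = Daily Demand / Available Hours
Rate = 799 units/day / 11 hours/day
Rate = 72.6 units/hour

72.6 units/hour


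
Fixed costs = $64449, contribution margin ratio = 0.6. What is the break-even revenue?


Formula: BER = Fixed Costs / Contribution Margin Ratio
BER = $64449 / 0.6
BER = $107415.00 (to the nearest cent)

$107415.00


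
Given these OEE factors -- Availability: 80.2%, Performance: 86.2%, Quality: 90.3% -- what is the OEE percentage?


Formula: OEE = Availability * Performance * Quality / 10000
A * P = 80.2% * 86.2% / 100 = 69.13%
OEE = 69.13% * 90.3% / 100 = 62.4%

62.4%
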